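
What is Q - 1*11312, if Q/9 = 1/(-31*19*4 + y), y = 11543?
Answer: -103923335/9187 ≈ -11312.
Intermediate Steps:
Q = 9/9187 (Q = 9/(-31*19*4 + 11543) = 9/(-589*4 + 11543) = 9/(-2356 + 11543) = 9/9187 ≈ 0.00097965)
Q - 1*11312 = 9/9187 - 1*11312 = 9/9187 - 11312 = -103923335/9187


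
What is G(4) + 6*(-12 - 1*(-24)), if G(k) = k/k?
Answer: 73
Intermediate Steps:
G(k) = 1
G(4) + 6*(-12 - 1*(-24)) = 1 + 6*(-12 - 1*(-24)) = 1 + 6*(-12 + 24) = 1 + 6*12 = 1 + 72 = 73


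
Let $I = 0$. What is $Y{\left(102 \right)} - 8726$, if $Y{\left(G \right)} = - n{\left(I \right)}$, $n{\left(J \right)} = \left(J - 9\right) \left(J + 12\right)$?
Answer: $-8618$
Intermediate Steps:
$n{\left(J \right)} = \left(-9 + J\right) \left(12 + J\right)$
$Y{\left(G \right)} = 108$ ($Y{\left(G \right)} = - (-108 + 0^{2} + 3 \cdot 0) = - (-108 + 0 + 0) = \left(-1\right) \left(-108\right) = 108$)
$Y{\left(102 \right)} - 8726 = 108 - 8726 = -8618$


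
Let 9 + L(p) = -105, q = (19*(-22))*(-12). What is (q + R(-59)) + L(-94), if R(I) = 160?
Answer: 5062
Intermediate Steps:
q = 5016 (q = -418*(-12) = 5016)
L(p) = -114 (L(p) = -9 - 105 = -114)
(q + R(-59)) + L(-94) = (5016 + 160) - 114 = 5176 - 114 = 5062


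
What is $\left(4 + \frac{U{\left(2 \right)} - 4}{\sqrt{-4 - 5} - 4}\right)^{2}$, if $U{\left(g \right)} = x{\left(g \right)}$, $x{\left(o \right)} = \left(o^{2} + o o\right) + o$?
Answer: $\frac{5452}{625} - \frac{2736 i}{625} \approx 8.7232 - 4.3776 i$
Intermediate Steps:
$x{\left(o \right)} = o + 2 o^{2}$ ($x{\left(o \right)} = \left(o^{2} + o^{2}\right) + o = 2 o^{2} + o = o + 2 o^{2}$)
$U{\left(g \right)} = g \left(1 + 2 g\right)$
$\left(4 + \frac{U{\left(2 \right)} - 4}{\sqrt{-4 - 5} - 4}\right)^{2} = \left(4 + \frac{2 \left(1 + 2 \cdot 2\right) - 4}{\sqrt{-4 - 5} - 4}\right)^{2} = \left(4 + \frac{2 \left(1 + 4\right) - 4}{\sqrt{-9} - 4}\right)^{2} = \left(4 + \frac{2 \cdot 5 - 4}{3 i - 4}\right)^{2} = \left(4 + \frac{10 - 4}{-4 + 3 i}\right)^{2} = \left(4 + 6 \frac{-4 - 3 i}{25}\right)^{2} = \left(4 + \frac{6 \left(-4 - 3 i\right)}{25}\right)^{2}$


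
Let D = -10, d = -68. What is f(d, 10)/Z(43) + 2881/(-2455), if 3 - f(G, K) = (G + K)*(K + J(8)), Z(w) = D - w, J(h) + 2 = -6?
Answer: -444838/130115 ≈ -3.4188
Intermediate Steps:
J(h) = -8 (J(h) = -2 - 6 = -8)
Z(w) = -10 - w
f(G, K) = 3 - (-8 + K)*(G + K) (f(G, K) = 3 - (G + K)*(K - 8) = 3 - (G + K)*(-8 + K) = 3 - (-8 + K)*(G + K))
f(d, 10)/Z(43) + 2881/(-2455) = (3 - 1*10**2 + 8*(-68) + 8*10 - 1*(-68)*10)/(-10 - 1*43) + 2881/(-2455) = (3 - 1*100 - 544 + 80 + 680)/(-10 - 43) + 2881*(-1/2455) = (3 - 100 - 544 + 80 + 680)/(-53) - 2881/2455 = 119*(-1/53) - 2881/2455 = -119/53 - 2881/2455 = -444838/130115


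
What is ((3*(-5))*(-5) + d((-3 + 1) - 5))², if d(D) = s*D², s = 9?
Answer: 266256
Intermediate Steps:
d(D) = 9*D²
((3*(-5))*(-5) + d((-3 + 1) - 5))² = ((3*(-5))*(-5) + 9*((-3 + 1) - 5)²)² = (-15*(-5) + 9*(-2 - 5)²)² = (75 + 9*(-7)²)² = (75 + 9*49)² = (75 + 441)² = 516² = 266256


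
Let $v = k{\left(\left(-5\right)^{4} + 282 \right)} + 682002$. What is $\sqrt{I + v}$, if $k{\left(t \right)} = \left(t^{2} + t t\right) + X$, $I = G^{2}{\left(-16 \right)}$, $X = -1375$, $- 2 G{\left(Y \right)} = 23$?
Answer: $\frac{\sqrt{9304229}}{2} \approx 1525.1$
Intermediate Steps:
$G{\left(Y \right)} = - \frac{23}{2}$ ($G{\left(Y \right)} = \left(- \frac{1}{2}\right) 23 = - \frac{23}{2}$)
$I = \frac{529}{4}$ ($I = \left(- \frac{23}{2}\right)^{2} = \frac{529}{4} \approx 132.25$)
$k{\left(t \right)} = -1375 + 2 t^{2}$ ($k{\left(t \right)} = \left(t^{2} + t t\right) - 1375 = \left(t^{2} + t^{2}\right) - 1375 = 2 t^{2} - 1375 = -1375 + 2 t^{2}$)
$v = 2325925$ ($v = \left(-1375 + 2 \left(\left(-5\right)^{4} + 282\right)^{2}\right) + 682002 = \left(-1375 + 2 \left(625 + 282\right)^{2}\right) + 682002 = \left(-1375 + 2 \cdot 907^{2}\right) + 682002 = \left(-1375 + 2 \cdot 822649\right) + 682002 = \left(-1375 + 1645298\right) + 682002 = 1643923 + 682002 = 2325925$)
$\sqrt{I + v} = \sqrt{\frac{529}{4} + 2325925} = \sqrt{\frac{9304229}{4}} = \frac{\sqrt{9304229}}{2}$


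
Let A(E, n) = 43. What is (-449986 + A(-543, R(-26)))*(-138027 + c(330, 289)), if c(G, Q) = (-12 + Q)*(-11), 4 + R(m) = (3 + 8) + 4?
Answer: 63475258782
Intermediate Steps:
R(m) = 11 (R(m) = -4 + ((3 + 8) + 4) = -4 + (11 + 4) = -4 + 15 = 11)
c(G, Q) = 132 - 11*Q
(-449986 + A(-543, R(-26)))*(-138027 + c(330, 289)) = (-449986 + 43)*(-138027 + (132 - 11*289)) = -449943*(-138027 + (132 - 3179)) = -449943*(-138027 - 3047) = -449943*(-141074) = 63475258782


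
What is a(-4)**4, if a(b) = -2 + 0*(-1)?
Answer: 16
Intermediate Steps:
a(b) = -2 (a(b) = -2 + 0 = -2)
a(-4)**4 = (-2)**4 = 16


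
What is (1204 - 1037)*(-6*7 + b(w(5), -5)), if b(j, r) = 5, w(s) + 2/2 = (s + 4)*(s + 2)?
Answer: -6179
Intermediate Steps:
w(s) = -1 + (2 + s)*(4 + s) (w(s) = -1 + (s + 4)*(s + 2) = -1 + (4 + s)*(2 + s) = -1 + (2 + s)*(4 + s))
(1204 - 1037)*(-6*7 + b(w(5), -5)) = (1204 - 1037)*(-6*7 + 5) = 167*(-42 + 5) = 167*(-37) = -6179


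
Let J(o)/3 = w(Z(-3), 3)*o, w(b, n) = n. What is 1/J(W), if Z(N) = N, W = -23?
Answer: -1/207 ≈ -0.0048309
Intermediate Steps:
J(o) = 9*o (J(o) = 3*(3*o) = 9*o)
1/J(W) = 1/(9*(-23)) = 1/(-207) = -1/207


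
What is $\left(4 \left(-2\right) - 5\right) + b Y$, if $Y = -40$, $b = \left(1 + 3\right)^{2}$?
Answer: $-653$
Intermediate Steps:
$b = 16$ ($b = 4^{2} = 16$)
$\left(4 \left(-2\right) - 5\right) + b Y = \left(4 \left(-2\right) - 5\right) + 16 \left(-40\right) = \left(-8 - 5\right) - 640 = -13 - 640 = -653$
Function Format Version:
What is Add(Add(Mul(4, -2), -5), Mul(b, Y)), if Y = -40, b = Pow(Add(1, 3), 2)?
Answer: -653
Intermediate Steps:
b = 16 (b = Pow(4, 2) = 16)
Add(Add(Mul(4, -2), -5), Mul(b, Y)) = Add(Add(Mul(4, -2), -5), Mul(16, -40)) = Add(Add(-8, -5), -640) = Add(-13, -640) = -653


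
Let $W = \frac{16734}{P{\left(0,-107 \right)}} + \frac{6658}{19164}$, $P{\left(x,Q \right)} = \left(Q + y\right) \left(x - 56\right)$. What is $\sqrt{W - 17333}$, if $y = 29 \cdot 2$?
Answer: $\frac{5 i \sqrt{152783581153749}}{469518} \approx 131.63 i$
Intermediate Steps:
$y = 58$
$P{\left(x,Q \right)} = \left(-56 + x\right) \left(58 + Q\right)$ ($P{\left(x,Q \right)} = \left(Q + 58\right) \left(x - 56\right) = \left(58 + Q\right) \left(-56 + x\right) = \left(-56 + x\right) \left(58 + Q\right)$)
$W = \frac{42369991}{6573252}$ ($W = \frac{16734}{-3248 - -5992 + 58 \cdot 0 - 0} + \frac{6658}{19164} = \frac{16734}{-3248 + 5992 + 0 + 0} + 6658 \cdot \frac{1}{19164} = \frac{16734}{2744} + \frac{3329}{9582} = 16734 \cdot \frac{1}{2744} + \frac{3329}{9582} = \frac{8367}{1372} + \frac{3329}{9582} = \frac{42369991}{6573252} \approx 6.4458$)
$\sqrt{W - 17333} = \sqrt{\frac{42369991}{6573252} - 17333} = \sqrt{- \frac{113891806925}{6573252}} = \frac{5 i \sqrt{152783581153749}}{469518}$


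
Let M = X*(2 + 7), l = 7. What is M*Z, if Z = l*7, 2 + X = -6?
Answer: -3528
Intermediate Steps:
X = -8 (X = -2 - 6 = -8)
Z = 49 (Z = 7*7 = 49)
M = -72 (M = -8*(2 + 7) = -8*9 = -72)
M*Z = -72*49 = -3528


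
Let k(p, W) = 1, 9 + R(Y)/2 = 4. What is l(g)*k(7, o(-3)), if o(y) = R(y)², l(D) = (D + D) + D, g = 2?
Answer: 6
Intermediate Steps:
R(Y) = -10 (R(Y) = -18 + 2*4 = -18 + 8 = -10)
l(D) = 3*D (l(D) = 2*D + D = 3*D)
o(y) = 100 (o(y) = (-10)² = 100)
l(g)*k(7, o(-3)) = (3*2)*1 = 6*1 = 6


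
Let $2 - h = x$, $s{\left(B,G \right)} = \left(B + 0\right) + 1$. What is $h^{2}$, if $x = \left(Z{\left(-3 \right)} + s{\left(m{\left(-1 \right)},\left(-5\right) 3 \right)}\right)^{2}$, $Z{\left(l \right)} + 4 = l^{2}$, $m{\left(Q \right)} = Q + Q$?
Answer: $196$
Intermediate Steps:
$m{\left(Q \right)} = 2 Q$
$s{\left(B,G \right)} = 1 + B$ ($s{\left(B,G \right)} = B + 1 = 1 + B$)
$Z{\left(l \right)} = -4 + l^{2}$
$x = 16$ ($x = \left(\left(-4 + \left(-3\right)^{2}\right) + \left(1 + 2 \left(-1\right)\right)\right)^{2} = \left(\left(-4 + 9\right) + \left(1 - 2\right)\right)^{2} = \left(5 - 1\right)^{2} = 4^{2} = 16$)
$h = -14$ ($h = 2 - 16 = -14$)
$h^{2} = \left(-14\right)^{2} = 196$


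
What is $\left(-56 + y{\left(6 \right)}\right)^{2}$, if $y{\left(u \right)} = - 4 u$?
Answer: $6400$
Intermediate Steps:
$\left(-56 + y{\left(6 \right)}\right)^{2} = \left(-56 - 24\right)^{2} = \left(-80\right)^{2} = 6400$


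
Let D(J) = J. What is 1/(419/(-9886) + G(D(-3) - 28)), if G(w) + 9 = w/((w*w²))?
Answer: -9500446/85896787 ≈ -0.11060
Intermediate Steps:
G(w) = -9 + w⁻² (G(w) = -9 + w/((w*w²)) = -9 + w/(w³) = -9 + w/w³ = -9 + w⁻²)
1/(419/(-9886) + G(D(-3) - 28)) = 1/(419/(-9886) + (-9 + (-3 - 28)⁻²)) = 1/(419*(-1/9886) + (-9 + (-31)⁻²)) = 1/(-419/9886 + (-9 + 1/961)) = 1/(-419/9886 - 8648/961) = 1/(-85896787/9500446) = -9500446/85896787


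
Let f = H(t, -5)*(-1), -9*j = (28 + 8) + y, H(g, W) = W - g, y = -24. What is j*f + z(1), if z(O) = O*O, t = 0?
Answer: -17/3 ≈ -5.6667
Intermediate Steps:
z(O) = O²
j = -4/3 (j = -((28 + 8) - 24)/9 = -(36 - 24)/9 = -⅑*12 = -4/3 ≈ -1.3333)
f = 5 (f = (-5 - 1*0)*(-1) = (-5 + 0)*(-1) = -5*(-1) = 5)
j*f + z(1) = -4/3*5 + 1² = -20/3 + 1 = -17/3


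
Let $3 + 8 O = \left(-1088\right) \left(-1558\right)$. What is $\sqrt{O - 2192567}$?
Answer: $\frac{i \sqrt{31690870}}{4} \approx 1407.4 i$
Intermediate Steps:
$O = \frac{1695101}{8}$ ($O = - \frac{3}{8} + \frac{\left(-1088\right) \left(-1558\right)}{8} = - \frac{3}{8} + \frac{1}{8} \cdot 1695104 = - \frac{3}{8} + 211888 = \frac{1695101}{8} \approx 2.1189 \cdot 10^{5}$)
$\sqrt{O - 2192567} = \sqrt{\frac{1695101}{8} - 2192567} = \sqrt{- \frac{15845435}{8}} = \frac{i \sqrt{31690870}}{4}$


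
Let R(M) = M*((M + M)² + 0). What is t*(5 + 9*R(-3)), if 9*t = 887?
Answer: -857729/9 ≈ -95303.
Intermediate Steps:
t = 887/9 (t = (⅑)*887 = 887/9 ≈ 98.556)
R(M) = 4*M³ (R(M) = M*((2*M)² + 0) = M*(4*M² + 0) = M*(4*M²) = 4*M³)
t*(5 + 9*R(-3)) = 887*(5 + 9*(4*(-3)³))/9 = 887*(5 + 9*(4*(-27)))/9 = 887*(5 + 9*(-108))/9 = 887*(5 - 972)/9 = (887/9)*(-967) = -857729/9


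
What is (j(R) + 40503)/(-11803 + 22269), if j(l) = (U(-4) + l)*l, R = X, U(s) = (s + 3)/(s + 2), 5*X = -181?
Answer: 2089767/523300 ≈ 3.9934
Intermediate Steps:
X = -181/5 (X = (⅕)*(-181) = -181/5 ≈ -36.200)
U(s) = (3 + s)/(2 + s)
R = -181/5 ≈ -36.200
j(l) = l*(½ + l) (j(l) = ((3 - 4)/(2 - 4) + l)*l = (-1/(-2) + l)*l = (-½*(-1) + l)*l = (½ + l)*l = l*(½ + l))
(j(R) + 40503)/(-11803 + 22269) = (-181*(½ - 181/5)/5 + 40503)/(-11803 + 22269) = (-181/5*(-357/10) + 40503)/10466 = (64617/50 + 40503)*(1/10466) = (2089767/50)*(1/10466) = 2089767/523300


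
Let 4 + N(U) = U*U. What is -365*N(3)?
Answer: -1825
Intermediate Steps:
N(U) = -4 + U² (N(U) = -4 + U*U = -4 + U²)
-365*N(3) = -365*(-4 + 3²) = -365*(-4 + 9) = -365*5 = -1825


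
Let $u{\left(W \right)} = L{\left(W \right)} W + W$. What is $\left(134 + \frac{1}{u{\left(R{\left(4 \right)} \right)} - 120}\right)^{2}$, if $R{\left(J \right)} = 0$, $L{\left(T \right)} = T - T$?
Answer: $\frac{258534241}{14400} \approx 17954.0$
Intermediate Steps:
$L{\left(T \right)} = 0$
$u{\left(W \right)} = W$ ($u{\left(W \right)} = 0 W + W = 0 + W = W$)
$\left(134 + \frac{1}{u{\left(R{\left(4 \right)} \right)} - 120}\right)^{2} = \left(134 + \frac{1}{0 - 120}\right)^{2} = \left(134 + \frac{1}{-120}\right)^{2} = \left(134 - \frac{1}{120}\right)^{2} = \left(\frac{16079}{120}\right)^{2} = \frac{258534241}{14400}$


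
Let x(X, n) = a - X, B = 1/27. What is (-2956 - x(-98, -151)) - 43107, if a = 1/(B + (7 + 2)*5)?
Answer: -56131803/1216 ≈ -46161.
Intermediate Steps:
B = 1/27 ≈ 0.037037
a = 27/1216 (a = 1/(1/27 + (7 + 2)*5) = 1/(1/27 + 9*5) = 1/(1/27 + 45) = 1/(1216/27) = 27/1216 ≈ 0.022204)
x(X, n) = 27/1216 - X
(-2956 - x(-98, -151)) - 43107 = (-2956 - (27/1216 - 1*(-98))) - 43107 = (-2956 - (27/1216 + 98)) - 43107 = (-2956 - 1*119195/1216) - 43107 = (-2956 - 119195/1216) - 43107 = -3713691/1216 - 43107 = -56131803/1216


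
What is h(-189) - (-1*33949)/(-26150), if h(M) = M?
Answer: -4976299/26150 ≈ -190.30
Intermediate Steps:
h(-189) - (-1*33949)/(-26150) = -189 - (-1*33949)/(-26150) = -189 - (-33949)*(-1)/26150 = -189 - 1*33949/26150 = -189 - 33949/26150 = -4976299/26150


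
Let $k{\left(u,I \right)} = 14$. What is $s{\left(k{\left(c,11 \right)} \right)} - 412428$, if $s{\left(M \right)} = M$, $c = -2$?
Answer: $-412414$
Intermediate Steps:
$s{\left(k{\left(c,11 \right)} \right)} - 412428 = 14 - 412428 = -412414$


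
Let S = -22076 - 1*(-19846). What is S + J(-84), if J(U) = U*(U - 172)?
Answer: 19274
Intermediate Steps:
J(U) = U*(-172 + U)
S = -2230 (S = -22076 + 19846 = -2230)
S + J(-84) = -2230 - 84*(-172 - 84) = -2230 - 84*(-256) = -2230 + 21504 = 19274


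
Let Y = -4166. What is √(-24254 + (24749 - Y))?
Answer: √4661 ≈ 68.271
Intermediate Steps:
√(-24254 + (24749 - Y)) = √(-24254 + (24749 - 1*(-4166))) = √(-24254 + (24749 + 4166)) = √(-24254 + 28915) = √4661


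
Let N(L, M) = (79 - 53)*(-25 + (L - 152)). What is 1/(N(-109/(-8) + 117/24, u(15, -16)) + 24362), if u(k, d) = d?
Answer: 1/20241 ≈ 4.9405e-5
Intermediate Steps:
N(L, M) = -4602 + 26*L (N(L, M) = 26*(-25 + (-152 + L)) = 26*(-177 + L) = -4602 + 26*L)
1/(N(-109/(-8) + 117/24, u(15, -16)) + 24362) = 1/((-4602 + 26*(-109/(-8) + 117/24)) + 24362) = 1/((-4602 + 26*(-109*(-1/8) + 117*(1/24))) + 24362) = 1/((-4602 + 26*(109/8 + 39/8)) + 24362) = 1/((-4602 + 26*(37/2)) + 24362) = 1/((-4602 + 481) + 24362) = 1/(-4121 + 24362) = 1/20241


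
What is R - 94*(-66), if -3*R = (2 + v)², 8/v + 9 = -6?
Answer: 4187216/675 ≈ 6203.3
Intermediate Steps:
v = -8/15 (v = 8/(-9 - 6) = 8/(-15) = 8*(-1/15) = -8/15 ≈ -0.53333)
R = -484/675 (R = -(2 - 8/15)²/3 = -(22/15)²/3 = -⅓*484/225 = -484/675 ≈ -0.71704)
R - 94*(-66) = -484/675 - 94*(-66) = -484/675 + 6204 = 4187216/675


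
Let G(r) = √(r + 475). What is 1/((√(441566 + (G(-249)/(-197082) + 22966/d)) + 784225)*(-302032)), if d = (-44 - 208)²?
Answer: -1/(302032*(784225 + √(14020615115/31752 - √226/197082))) ≈ -4.2183e-12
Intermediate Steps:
d = 63504 (d = (-252)² = 63504)
G(r) = √(475 + r)
1/((√(441566 + (G(-249)/(-197082) + 22966/d)) + 784225)*(-302032)) = 1/((√(441566 + (√(475 - 249)/(-197082) + 22966/63504)) + 784225)*(-302032)) = -1/302032/(√(441566 + (√226*(-1/197082) + 22966*(1/63504))) + 784225) = -1/302032/(√(441566 + (-√226/197082 + 11483/31752)) + 784225) = -1/302032/(√(441566 + (11483/31752 - √226/197082)) + 784225) = -1/302032/(√(14020615115/31752 - √226/197082) + 784225) = -1/302032/(784225 + √(14020615115/31752 - √226/197082)) = -1/(302032*(784225 + √(14020615115/31752 - √226/197082)))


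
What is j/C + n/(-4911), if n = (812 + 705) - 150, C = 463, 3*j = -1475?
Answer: -1015832/757931 ≈ -1.3403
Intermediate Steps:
j = -1475/3 (j = (⅓)*(-1475) = -1475/3 ≈ -491.67)
n = 1367 (n = 1517 - 150 = 1367)
j/C + n/(-4911) = -1475/3/463 + 1367/(-4911) = -1475/3*1/463 + 1367*(-1/4911) = -1475/1389 - 1367/4911 = -1015832/757931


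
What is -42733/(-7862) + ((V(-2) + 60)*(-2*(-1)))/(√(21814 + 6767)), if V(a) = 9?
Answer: 42733/7862 + 46*√28581/9527 ≈ 6.2517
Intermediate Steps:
-42733/(-7862) + ((V(-2) + 60)*(-2*(-1)))/(√(21814 + 6767)) = -42733/(-7862) + ((9 + 60)*(-2*(-1)))/(√(21814 + 6767)) = -42733*(-1/7862) + (69*2)/(√28581) = 42733/7862 + 138*(√28581/28581) = 42733/7862 + 46*√28581/9527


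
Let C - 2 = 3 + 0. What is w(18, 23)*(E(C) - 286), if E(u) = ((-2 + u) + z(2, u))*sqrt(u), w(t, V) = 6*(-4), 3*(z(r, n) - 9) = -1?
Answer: 6864 - 280*sqrt(5) ≈ 6237.9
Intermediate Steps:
z(r, n) = 26/3 (z(r, n) = 9 + (1/3)*(-1) = 9 - 1/3 = 26/3)
C = 5 (C = 2 + (3 + 0) = 2 + 3 = 5)
w(t, V) = -24
E(u) = sqrt(u)*(20/3 + u) (E(u) = ((-2 + u) + 26/3)*sqrt(u) = (20/3 + u)*sqrt(u) = sqrt(u)*(20/3 + u))
w(18, 23)*(E(C) - 286) = -24*(sqrt(5)*(20/3 + 5) - 286) = -24*(sqrt(5)*(35/3) - 286) = -24*(35*sqrt(5)/3 - 286) = -24*(-286 + 35*sqrt(5)/3) = 6864 - 280*sqrt(5)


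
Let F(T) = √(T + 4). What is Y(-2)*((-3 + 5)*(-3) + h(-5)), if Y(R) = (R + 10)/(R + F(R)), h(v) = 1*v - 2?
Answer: 104 + 52*√2 ≈ 177.54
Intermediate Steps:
F(T) = √(4 + T)
h(v) = -2 + v (h(v) = v - 2 = -2 + v)
Y(R) = (10 + R)/(R + √(4 + R)) (Y(R) = (R + 10)/(R + √(4 + R)) = (10 + R)/(R + √(4 + R)))
Y(-2)*((-3 + 5)*(-3) + h(-5)) = ((10 - 2)/(-2 + √(4 - 2)))*((-3 + 5)*(-3) + (-2 - 5)) = (8/(-2 + √2))*(2*(-3) - 7) = (8/(-2 + √2))*(-6 - 7) = (8/(-2 + √2))*(-13) = -104/(-2 + √2)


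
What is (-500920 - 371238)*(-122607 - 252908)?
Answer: 327508411370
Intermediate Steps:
(-500920 - 371238)*(-122607 - 252908) = -872158*(-375515) = 327508411370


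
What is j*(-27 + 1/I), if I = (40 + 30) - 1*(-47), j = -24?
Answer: 25264/39 ≈ 647.79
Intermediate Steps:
I = 117 (I = 70 + 47 = 117)
j*(-27 + 1/I) = -24*(-27 + 1/117) = -24*(-3158/117) = 25264/39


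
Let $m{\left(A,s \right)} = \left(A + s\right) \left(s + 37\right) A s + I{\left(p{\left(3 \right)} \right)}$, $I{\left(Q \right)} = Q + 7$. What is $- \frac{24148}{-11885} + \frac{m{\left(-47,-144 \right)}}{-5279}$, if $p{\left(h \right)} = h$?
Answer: $- \frac{1643777507718}{62740915} \approx -26199.0$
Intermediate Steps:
$I{\left(Q \right)} = 7 + Q$
$m{\left(A,s \right)} = 10 + A s \left(37 + s\right) \left(A + s\right)$ ($m{\left(A,s \right)} = \left(A + s\right) \left(s + 37\right) A s + \left(7 + 3\right) = \left(A + s\right) \left(37 + s\right) A s + 10 = \left(37 + s\right) \left(A + s\right) A s + 10 = A \left(37 + s\right) \left(A + s\right) s + 10 = A s \left(37 + s\right) \left(A + s\right) + 10 = 10 + A s \left(37 + s\right) \left(A + s\right)$)
$- \frac{24148}{-11885} + \frac{m{\left(-47,-144 \right)}}{-5279} = - \frac{24148}{-11885} + \frac{10 - 47 \left(-144\right)^{3} + \left(-47\right)^{2} \left(-144\right)^{2} + 37 \left(-47\right) \left(-144\right)^{2} + 37 \left(-144\right) \left(-47\right)^{2}}{-5279} = \left(-24148\right) \left(- \frac{1}{11885}\right) + \left(10 - -140341248 + 2209 \cdot 20736 + 37 \left(-47\right) 20736 + 37 \left(-144\right) 2209\right) \left(- \frac{1}{5279}\right) = \frac{24148}{11885} + \left(10 + 140341248 + 45805824 - 36059904 - 11769552\right) \left(- \frac{1}{5279}\right) = \frac{24148}{11885} + 138317626 \left(- \frac{1}{5279}\right) = \frac{24148}{11885} - \frac{138317626}{5279} = - \frac{1643777507718}{62740915}$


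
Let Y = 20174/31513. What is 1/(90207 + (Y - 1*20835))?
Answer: 31513/2186140010 ≈ 1.4415e-5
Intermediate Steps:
Y = 20174/31513 (Y = 20174*(1/31513) = 20174/31513 ≈ 0.64018)
1/(90207 + (Y - 1*20835)) = 1/(90207 + (20174/31513 - 1*20835)) = 1/(90207 + (20174/31513 - 20835)) = 1/(90207 - 656553181/31513) = 1/(2186140010/31513) = 31513/2186140010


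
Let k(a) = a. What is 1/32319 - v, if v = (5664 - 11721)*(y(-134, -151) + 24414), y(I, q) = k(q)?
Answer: 4749632268130/32319 ≈ 1.4696e+8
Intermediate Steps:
y(I, q) = q
v = -146960991 (v = (5664 - 11721)*(-151 + 24414) = -6057*24263 = -146960991)
1/32319 - v = 1/32319 - 1*(-146960991) = 1/32319 + 146960991 = 4749632268130/32319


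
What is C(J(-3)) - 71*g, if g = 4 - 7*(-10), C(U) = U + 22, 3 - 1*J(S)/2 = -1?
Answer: -5224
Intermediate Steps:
J(S) = 8 (J(S) = 6 - 2*(-1) = 6 + 2 = 8)
C(U) = 22 + U
g = 74 (g = 4 + 70 = 74)
C(J(-3)) - 71*g = (22 + 8) - 71*74 = 30 - 5254 = -5224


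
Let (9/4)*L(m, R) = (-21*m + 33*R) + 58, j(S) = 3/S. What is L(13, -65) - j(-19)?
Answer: -179333/171 ≈ -1048.7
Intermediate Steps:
L(m, R) = 232/9 - 28*m/3 + 44*R/3 (L(m, R) = 4*((-21*m + 33*R) + 58)/9 = 4*(58 - 21*m + 33*R)/9 = 232/9 - 28*m/3 + 44*R/3)
L(13, -65) - j(-19) = (232/9 - 28/3*13 + (44/3)*(-65)) - 3/(-19) = (232/9 - 364/3 - 2860/3) - 3*(-1)/19 = -9440/9 - 1*(-3/19) = -9440/9 + 3/19 = -179333/171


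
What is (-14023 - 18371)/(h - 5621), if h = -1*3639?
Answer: 16197/4630 ≈ 3.4983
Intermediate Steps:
h = -3639
(-14023 - 18371)/(h - 5621) = (-14023 - 18371)/(-3639 - 5621) = -32394/(-9260) = -32394*(-1/9260) = 16197/4630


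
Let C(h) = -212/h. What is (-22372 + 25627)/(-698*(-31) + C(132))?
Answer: 107415/714001 ≈ 0.15044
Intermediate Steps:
(-22372 + 25627)/(-698*(-31) + C(132)) = (-22372 + 25627)/(-698*(-31) - 212/132) = 3255/(21638 - 212*1/132) = 3255/(21638 - 53/33) = 3255/(714001/33) = 3255*(33/714001) = 107415/714001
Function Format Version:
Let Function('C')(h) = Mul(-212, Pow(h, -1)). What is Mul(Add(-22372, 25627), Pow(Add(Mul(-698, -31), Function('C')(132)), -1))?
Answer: Rational(107415, 714001) ≈ 0.15044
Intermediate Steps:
Mul(Add(-22372, 25627), Pow(Add(Mul(-698, -31), Function('C')(132)), -1)) = Mul(Add(-22372, 25627), Pow(Add(Mul(-698, -31), Mul(-212, Pow(132, -1))), -1)) = Mul(3255, Pow(Add(21638, Mul(-212, Rational(1, 132))), -1)) = Mul(3255, Pow(Add(21638, Rational(-53, 33)), -1)) = Mul(3255, Pow(Rational(714001, 33), -1)) = Mul(3255, Rational(33, 714001)) = Rational(107415, 714001)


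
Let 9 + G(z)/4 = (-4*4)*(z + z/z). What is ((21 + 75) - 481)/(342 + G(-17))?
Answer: -11/38 ≈ -0.28947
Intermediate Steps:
G(z) = -100 - 64*z (G(z) = -36 + 4*((-4*4)*(z + z/z)) = -36 + 4*(-16*(z + 1)) = -36 + 4*(-16*(1 + z)) = -36 + 4*(-16 - 16*z) = -36 + (-64 - 64*z) = -100 - 64*z)
((21 + 75) - 481)/(342 + G(-17)) = ((21 + 75) - 481)/(342 + (-100 - 64*(-17))) = (96 - 481)/(342 + (-100 + 1088)) = -385/(342 + 988) = -385/1330 = -385*1/1330 = -11/38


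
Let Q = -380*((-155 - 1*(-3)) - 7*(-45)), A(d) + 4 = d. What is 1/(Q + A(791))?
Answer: -1/61153 ≈ -1.6352e-5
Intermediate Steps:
A(d) = -4 + d
Q = -61940 (Q = -380*((-155 + 3) + 315) = -380*(-152 + 315) = -380*163 = -61940)
1/(Q + A(791)) = 1/(-61940 + (-4 + 791)) = 1/(-61940 + 787) = 1/(-61153) = -1/61153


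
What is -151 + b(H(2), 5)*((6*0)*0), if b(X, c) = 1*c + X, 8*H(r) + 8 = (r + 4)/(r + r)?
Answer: -151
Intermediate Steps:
H(r) = -1 + (4 + r)/(16*r) (H(r) = -1 + ((r + 4)/(r + r))/8 = -1 + ((4 + r)/((2*r)))/8 = -1 + ((4 + r)*(1/(2*r)))/8 = -1 + ((4 + r)/(2*r))/8 = -1 + (4 + r)/(16*r))
b(X, c) = X + c (b(X, c) = c + X = X + c)
-151 + b(H(2), 5)*((6*0)*0) = -151 + ((1/16)*(4 - 15*2)/2 + 5)*((6*0)*0) = -151 + ((1/16)*(½)*(4 - 30) + 5)*(0*0) = -151 + ((1/16)*(½)*(-26) + 5)*0 = -151 + (-13/16 + 5)*0 = -151 + (67/16)*0 = -151 + 0 = -151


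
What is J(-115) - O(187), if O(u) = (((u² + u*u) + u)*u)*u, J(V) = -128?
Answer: -2452201253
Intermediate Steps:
O(u) = u²*(u + 2*u²) (O(u) = (((u² + u²) + u)*u)*u = ((2*u² + u)*u)*u = ((u + 2*u²)*u)*u = (u*(u + 2*u²))*u = u²*(u + 2*u²))
J(-115) - O(187) = -128 - 187³*(1 + 2*187) = -128 - 6539203*(1 + 374) = -128 - 6539203*375 = -128 - 1*2452201125 = -128 - 2452201125 = -2452201253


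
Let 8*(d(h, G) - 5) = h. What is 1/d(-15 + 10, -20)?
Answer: 8/35 ≈ 0.22857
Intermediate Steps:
d(h, G) = 5 + h/8
1/d(-15 + 10, -20) = 1/(5 + (-15 + 10)/8) = 1/(5 + (⅛)*(-5)) = 1/(5 - 5/8) = 1/(35/8) = 8/35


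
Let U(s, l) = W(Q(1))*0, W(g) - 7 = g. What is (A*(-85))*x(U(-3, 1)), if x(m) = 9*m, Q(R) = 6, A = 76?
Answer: 0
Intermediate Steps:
W(g) = 7 + g
U(s, l) = 0 (U(s, l) = (7 + 6)*0 = 13*0 = 0)
(A*(-85))*x(U(-3, 1)) = (76*(-85))*(9*0) = -6460*0 = 0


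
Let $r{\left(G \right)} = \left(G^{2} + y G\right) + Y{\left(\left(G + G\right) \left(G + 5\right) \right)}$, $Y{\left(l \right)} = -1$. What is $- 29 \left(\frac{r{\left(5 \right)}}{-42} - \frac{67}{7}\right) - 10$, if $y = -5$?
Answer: $\frac{11209}{42} \approx 266.88$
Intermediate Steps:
$r{\left(G \right)} = -1 + G^{2} - 5 G$ ($r{\left(G \right)} = \left(G^{2} - 5 G\right) - 1 = -1 + G^{2} - 5 G$)
$- 29 \left(\frac{r{\left(5 \right)}}{-42} - \frac{67}{7}\right) - 10 = - 29 \left(\frac{-1 + 5^{2} - 25}{-42} - \frac{67}{7}\right) - 10 = - 29 \left(\left(-1 + 25 - 25\right) \left(- \frac{1}{42}\right) - \frac{67}{7}\right) - 10 = - 29 \left(\left(-1\right) \left(- \frac{1}{42}\right) - \frac{67}{7}\right) - 10 = - 29 \left(\frac{1}{42} - \frac{67}{7}\right) - 10 = \left(-29\right) \left(- \frac{401}{42}\right) - 10 = \frac{11629}{42} - 10 = \frac{11209}{42}$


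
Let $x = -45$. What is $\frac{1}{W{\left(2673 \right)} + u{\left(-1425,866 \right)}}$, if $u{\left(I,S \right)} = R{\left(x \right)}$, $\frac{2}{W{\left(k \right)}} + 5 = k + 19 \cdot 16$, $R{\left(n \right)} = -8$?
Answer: $- \frac{1486}{11887} \approx -0.12501$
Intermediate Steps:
$W{\left(k \right)} = \frac{2}{299 + k}$ ($W{\left(k \right)} = \frac{2}{-5 + \left(k + 19 \cdot 16\right)} = \frac{2}{-5 + \left(k + 304\right)} = \frac{2}{-5 + \left(304 + k\right)} = \frac{2}{299 + k}$)
$u{\left(I,S \right)} = -8$
$\frac{1}{W{\left(2673 \right)} + u{\left(-1425,866 \right)}} = \frac{1}{\frac{2}{299 + 2673} - 8} = \frac{1}{\frac{2}{2972} - 8} = \frac{1}{2 \cdot \frac{1}{2972} - 8} = \frac{1}{\frac{1}{1486} - 8} = \frac{1}{- \frac{11887}{1486}} = - \frac{1486}{11887}$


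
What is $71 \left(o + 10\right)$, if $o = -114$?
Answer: $-7384$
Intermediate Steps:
$71 \left(o + 10\right) = 71 \left(-114 + 10\right) = 71 \left(-104\right) = -7384$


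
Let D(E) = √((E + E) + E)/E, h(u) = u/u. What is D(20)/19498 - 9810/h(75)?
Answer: -9810 + √15/194980 ≈ -9810.0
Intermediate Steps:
h(u) = 1
D(E) = √3/√E (D(E) = √(2*E + E)/E = √(3*E)/E = (√3*√E)/E = √3/√E)
D(20)/19498 - 9810/h(75) = (√3/√20)/19498 - 9810/1 = (√3*(√5/10))*(1/19498) - 9810*1 = (√15/10)*(1/19498) - 9810 = √15/194980 - 9810 = -9810 + √15/194980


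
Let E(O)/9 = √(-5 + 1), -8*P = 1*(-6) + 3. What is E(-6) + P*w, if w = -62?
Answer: -93/4 + 18*I ≈ -23.25 + 18.0*I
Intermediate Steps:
P = 3/8 (P = -(1*(-6) + 3)/8 = -(-6 + 3)/8 = -⅛*(-3) = 3/8 ≈ 0.37500)
E(O) = 18*I (E(O) = 9*√(-5 + 1) = 9*√(-4) = 9*(2*I) = 18*I)
E(-6) + P*w = 18*I + (3/8)*(-62) = 18*I - 93/4 = -93/4 + 18*I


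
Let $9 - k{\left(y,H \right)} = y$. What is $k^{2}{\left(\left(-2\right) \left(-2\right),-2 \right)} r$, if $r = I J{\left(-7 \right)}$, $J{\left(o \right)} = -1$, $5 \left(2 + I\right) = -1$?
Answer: $55$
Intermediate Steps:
$k{\left(y,H \right)} = 9 - y$
$I = - \frac{11}{5}$ ($I = -2 + \frac{1}{5} \left(-1\right) = -2 - \frac{1}{5} = - \frac{11}{5} \approx -2.2$)
$r = \frac{11}{5}$ ($r = \left(- \frac{11}{5}\right) \left(-1\right) = \frac{11}{5} \approx 2.2$)
$k^{2}{\left(\left(-2\right) \left(-2\right),-2 \right)} r = \left(9 - \left(-2\right) \left(-2\right)\right)^{2} \cdot \frac{11}{5} = \left(9 - 4\right)^{2} \cdot \frac{11}{5} = 5^{2} \cdot \frac{11}{5} = 25 \cdot \frac{11}{5} = 55$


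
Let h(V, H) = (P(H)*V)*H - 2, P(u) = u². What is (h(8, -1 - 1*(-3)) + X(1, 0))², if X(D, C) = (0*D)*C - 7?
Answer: 3025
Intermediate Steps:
X(D, C) = -7 (X(D, C) = 0*C - 7 = 0 - 7 = -7)
h(V, H) = -2 + V*H³ (h(V, H) = (H²*V)*H - 2 = (V*H²)*H - 2 = V*H³ - 2 = -2 + V*H³)
(h(8, -1 - 1*(-3)) + X(1, 0))² = ((-2 + 8*(-1 - 1*(-3))³) - 7)² = ((-2 + 8*(-1 + 3)³) - 7)² = ((-2 + 8*2³) - 7)² = ((-2 + 8*8) - 7)² = ((-2 + 64) - 7)² = (62 - 7)² = 55² = 3025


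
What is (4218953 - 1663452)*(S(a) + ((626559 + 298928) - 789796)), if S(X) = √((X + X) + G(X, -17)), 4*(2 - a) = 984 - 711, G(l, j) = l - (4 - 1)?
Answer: 346758486191 + 2555501*I*√807/2 ≈ 3.4676e+11 + 3.6298e+7*I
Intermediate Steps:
G(l, j) = -3 + l (G(l, j) = l - 1*3 = l - 3 = -3 + l)
a = -265/4 (a = 2 - (984 - 711)/4 = 2 - ¼*273 = 2 - 273/4 = -265/4 ≈ -66.250)
S(X) = √(-3 + 3*X) (S(X) = √((X + X) + (-3 + X)) = √(2*X + (-3 + X)) = √(-3 + 3*X))
(4218953 - 1663452)*(S(a) + ((626559 + 298928) - 789796)) = (4218953 - 1663452)*(√(-3 + 3*(-265/4)) + ((626559 + 298928) - 789796)) = 2555501*(√(-3 - 795/4) + (925487 - 789796)) = 2555501*(√(-807/4) + 135691) = 2555501*(I*√807/2 + 135691) = 2555501*(135691 + I*√807/2) = 346758486191 + 2555501*I*√807/2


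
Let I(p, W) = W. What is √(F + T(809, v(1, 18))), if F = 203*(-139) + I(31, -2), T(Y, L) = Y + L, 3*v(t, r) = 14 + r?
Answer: I*√246594/3 ≈ 165.53*I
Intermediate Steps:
v(t, r) = 14/3 + r/3 (v(t, r) = (14 + r)/3 = 14/3 + r/3)
T(Y, L) = L + Y
F = -28219 (F = 203*(-139) - 2 = -28217 - 2 = -28219)
√(F + T(809, v(1, 18))) = √(-28219 + ((14/3 + (⅓)*18) + 809)) = √(-28219 + ((14/3 + 6) + 809)) = √(-28219 + (32/3 + 809)) = √(-28219 + 2459/3) = √(-82198/3) = I*√246594/3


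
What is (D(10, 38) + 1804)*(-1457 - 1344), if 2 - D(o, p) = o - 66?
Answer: -5215462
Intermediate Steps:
D(o, p) = 68 - o (D(o, p) = 2 - (o - 66) = 2 - (-66 + o) = 2 + (66 - o) = 68 - o)
(D(10, 38) + 1804)*(-1457 - 1344) = ((68 - 1*10) + 1804)*(-1457 - 1344) = ((68 - 10) + 1804)*(-2801) = (58 + 1804)*(-2801) = 1862*(-2801) = -5215462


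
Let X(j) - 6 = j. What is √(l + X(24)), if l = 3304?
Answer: √3334 ≈ 57.741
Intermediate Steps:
X(j) = 6 + j
√(l + X(24)) = √(3304 + (6 + 24)) = √(3304 + 30) = √3334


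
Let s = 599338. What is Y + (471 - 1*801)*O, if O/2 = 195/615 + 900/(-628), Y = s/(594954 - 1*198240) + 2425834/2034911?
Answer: 1920851991395477969/2598223220978199 ≈ 739.29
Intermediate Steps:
Y = 1090980899197/403638841227 (Y = 599338/(594954 - 1*198240) + 2425834/2034911 = 599338/(594954 - 198240) + 2425834*(1/2034911) = 599338/396714 + 2425834/2034911 = 599338*(1/396714) + 2425834/2034911 = 299669/198357 + 2425834/2034911 = 1090980899197/403638841227 ≈ 2.7029)
O = -14368/6437 (O = 2*(195/615 + 900/(-628)) = 2*(195*(1/615) + 900*(-1/628)) = 2*(13/41 - 225/157) = 2*(-7184/6437) = -14368/6437 ≈ -2.2321)
Y + (471 - 1*801)*O = 1090980899197/403638841227 + (471 - 1*801)*(-14368/6437) = 1090980899197/403638841227 + (471 - 801)*(-14368/6437) = 1090980899197/403638841227 - 330*(-14368/6437) = 1090980899197/403638841227 + 4741440/6437 = 1920851991395477969/2598223220978199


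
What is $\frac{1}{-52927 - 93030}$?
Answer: $- \frac{1}{145957} \approx -6.8513 \cdot 10^{-6}$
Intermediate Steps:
$\frac{1}{-52927 - 93030} = \frac{1}{-145957} = - \frac{1}{145957}$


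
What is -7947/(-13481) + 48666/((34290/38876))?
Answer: 4250917961621/77043915 ≈ 55175.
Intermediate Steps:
-7947/(-13481) + 48666/((34290/38876)) = -7947*(-1/13481) + 48666/((34290*(1/38876))) = 7947/13481 + 48666/(17145/19438) = 7947/13481 + 48666*(19438/17145) = 7947/13481 + 315323236/5715 = 4250917961621/77043915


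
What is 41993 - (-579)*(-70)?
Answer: 1463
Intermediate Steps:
41993 - (-579)*(-70) = 41993 - 1*40530 = 41993 - 40530 = 1463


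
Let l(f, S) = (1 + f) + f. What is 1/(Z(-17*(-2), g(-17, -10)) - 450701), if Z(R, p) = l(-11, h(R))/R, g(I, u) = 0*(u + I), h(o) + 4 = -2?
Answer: -34/15323855 ≈ -2.2188e-6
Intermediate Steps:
h(o) = -6 (h(o) = -4 - 2 = -6)
l(f, S) = 1 + 2*f
g(I, u) = 0 (g(I, u) = 0*(I + u) = 0)
Z(R, p) = -21/R (Z(R, p) = (1 + 2*(-11))/R = (1 - 22)/R = -21/R)
1/(Z(-17*(-2), g(-17, -10)) - 450701) = 1/(-21/((-17*(-2))) - 450701) = 1/(-21/34 - 450701) = 1/(-15323855/34) = -34/15323855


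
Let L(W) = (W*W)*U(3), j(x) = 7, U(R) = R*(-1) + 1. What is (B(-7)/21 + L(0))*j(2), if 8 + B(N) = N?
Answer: -5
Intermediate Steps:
U(R) = 1 - R (U(R) = -R + 1 = 1 - R)
L(W) = -2*W² (L(W) = (W*W)*(1 - 1*3) = W²*(1 - 3) = W²*(-2) = -2*W²)
B(N) = -8 + N
(B(-7)/21 + L(0))*j(2) = ((-8 - 7)/21 - 2*0²)*7 = (-15*1/21 - 2*0)*7 = (-5/7 + 0)*7 = -5/7*7 = -5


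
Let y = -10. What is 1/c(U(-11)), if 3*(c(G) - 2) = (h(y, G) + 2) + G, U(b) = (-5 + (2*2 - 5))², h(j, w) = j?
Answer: 3/34 ≈ 0.088235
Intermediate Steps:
U(b) = 36 (U(b) = (-5 + (4 - 5))² = (-5 - 1)² = (-6)² = 36)
c(G) = -⅔ + G/3 (c(G) = 2 + ((-10 + 2) + G)/3 = 2 + (-8 + G)/3 = 2 + (-8/3 + G/3) = -⅔ + G/3)
1/c(U(-11)) = 1/(-⅔ + (⅓)*36) = 1/(-⅔ + 12) = 1/(34/3) = 3/34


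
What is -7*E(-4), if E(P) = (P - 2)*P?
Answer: -168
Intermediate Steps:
E(P) = P*(-2 + P) (E(P) = (-2 + P)*P = P*(-2 + P))
-7*E(-4) = -(-28)*(-2 - 4) = -(-28)*(-6) = -7*24 = -168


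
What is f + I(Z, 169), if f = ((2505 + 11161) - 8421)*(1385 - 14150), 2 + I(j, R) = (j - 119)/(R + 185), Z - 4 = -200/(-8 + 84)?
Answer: -150107342079/2242 ≈ -6.6952e+7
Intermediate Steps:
Z = 26/19 (Z = 4 - 200/(-8 + 84) = 4 - 200/76 = 4 - 200*1/76 = 4 - 50/19 = 26/19 ≈ 1.3684)
I(j, R) = -2 + (-119 + j)/(185 + R) (I(j, R) = -2 + (j - 119)/(R + 185) = -2 + (-119 + j)/(185 + R))
f = -66952425 (f = (13666 - 8421)*(-12765) = 5245*(-12765) = -66952425)
f + I(Z, 169) = -66952425 + (-489 + 26/19 - 2*169)/(185 + 169) = -66952425 + (-489 + 26/19 - 338)/354 = -66952425 + (1/354)*(-15687/19) = -66952425 - 5229/2242 = -150107342079/2242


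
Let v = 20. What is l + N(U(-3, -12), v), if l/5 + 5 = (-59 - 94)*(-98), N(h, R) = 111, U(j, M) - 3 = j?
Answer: 75056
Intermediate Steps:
U(j, M) = 3 + j
l = 74945 (l = -25 + 5*((-59 - 94)*(-98)) = -25 + 5*(-153*(-98)) = -25 + 5*14994 = -25 + 74970 = 74945)
l + N(U(-3, -12), v) = 74945 + 111 = 75056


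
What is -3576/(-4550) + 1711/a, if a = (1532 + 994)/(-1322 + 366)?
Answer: -1858368706/2873325 ≈ -646.77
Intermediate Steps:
a = -1263/478 (a = 2526/(-956) = 2526*(-1/956) = -1263/478 ≈ -2.6423)
-3576/(-4550) + 1711/a = -3576/(-4550) + 1711/(-1263/478) = -3576*(-1/4550) + 1711*(-478/1263) = 1788/2275 - 817858/1263 = -1858368706/2873325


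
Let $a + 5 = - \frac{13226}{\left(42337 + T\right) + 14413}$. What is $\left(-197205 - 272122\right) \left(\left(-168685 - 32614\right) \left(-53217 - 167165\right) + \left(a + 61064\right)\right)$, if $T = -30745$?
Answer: $- \frac{541440493493849747993}{26005} \approx -2.0821 \cdot 10^{16}$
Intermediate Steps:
$a = - \frac{143251}{26005}$ ($a = -5 - \frac{13226}{\left(42337 - 30745\right) + 14413} = -5 - \frac{13226}{11592 + 14413} = -5 - \frac{13226}{26005} = - \frac{143251}{26005} \approx -5.5086$)
$\left(-197205 - 272122\right) \left(\left(-168685 - 32614\right) \left(-53217 - 167165\right) + \left(a + 61064\right)\right) = \left(-197205 - 272122\right) \left(\left(-168685 - 32614\right) \left(-53217 - 167165\right) + \left(- \frac{143251}{26005} + 61064\right)\right) = - 469327 \left(\left(-201299\right) \left(-220382\right) + \frac{1587826069}{26005}\right) = - 469327 \left(44362676218 + \frac{1587826069}{26005}\right) = \left(-469327\right) \frac{1153652982875159}{26005} = - \frac{541440493493849747993}{26005}$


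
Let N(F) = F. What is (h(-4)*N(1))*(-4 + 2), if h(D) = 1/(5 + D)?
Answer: -2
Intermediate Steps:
(h(-4)*N(1))*(-4 + 2) = (1/(5 - 4))*(-4 + 2) = (1/1)*(-2) = (1*1)*(-2) = 1*(-2) = -2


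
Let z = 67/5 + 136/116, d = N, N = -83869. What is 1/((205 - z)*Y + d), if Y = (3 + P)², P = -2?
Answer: -145/12133393 ≈ -1.1950e-5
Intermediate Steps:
d = -83869
Y = 1 (Y = (3 - 2)² = 1² = 1)
z = 2113/145 (z = 67*(⅕) + 136*(1/116) = 67/5 + 34/29 = 2113/145 ≈ 14.572)
1/((205 - z)*Y + d) = 1/((205 - 1*2113/145)*1 - 83869) = 1/((205 - 2113/145)*1 - 83869) = 1/((27612/145)*1 - 83869) = 1/(27612/145 - 83869) = 1/(-12133393/145) = -145/12133393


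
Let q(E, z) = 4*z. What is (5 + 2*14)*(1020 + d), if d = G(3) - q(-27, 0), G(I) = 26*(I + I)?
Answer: 38808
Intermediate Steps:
G(I) = 52*I (G(I) = 26*(2*I) = 52*I)
d = 156 (d = 52*3 - 4*0 = 156 - 1*0 = 156 + 0 = 156)
(5 + 2*14)*(1020 + d) = (5 + 2*14)*(1020 + 156) = (5 + 28)*1176 = 33*1176 = 38808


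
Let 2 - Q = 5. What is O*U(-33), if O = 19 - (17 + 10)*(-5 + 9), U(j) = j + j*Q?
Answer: -5874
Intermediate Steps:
Q = -3 (Q = 2 - 1*5 = 2 - 5 = -3)
U(j) = -2*j (U(j) = j + j*(-3) = j - 3*j = -2*j)
O = -89 (O = 19 - 27*4 = 19 - 1*108 = 19 - 108 = -89)
O*U(-33) = -(-178)*(-33) = -89*66 = -5874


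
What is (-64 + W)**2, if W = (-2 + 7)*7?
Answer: 841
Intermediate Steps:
W = 35 (W = 5*7 = 35)
(-64 + W)**2 = (-64 + 35)**2 = (-29)**2 = 841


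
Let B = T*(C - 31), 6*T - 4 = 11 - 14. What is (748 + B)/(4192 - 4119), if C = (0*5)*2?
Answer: 4457/438 ≈ 10.176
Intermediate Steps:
C = 0 (C = 0*2 = 0)
T = ⅙ (T = ⅔ + (11 - 14)/6 = ⅔ + (⅙)*(-3) = ⅔ - ½ = ⅙ ≈ 0.16667)
B = -31/6 (B = (0 - 31)/6 = (⅙)*(-31) = -31/6 ≈ -5.1667)
(748 + B)/(4192 - 4119) = (748 - 31/6)/(4192 - 4119) = (4457/6)/73 = (4457/6)*(1/73) = 4457/438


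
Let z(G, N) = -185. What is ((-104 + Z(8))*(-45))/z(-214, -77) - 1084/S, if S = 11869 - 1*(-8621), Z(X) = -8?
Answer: -10347014/379065 ≈ -27.296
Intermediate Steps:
S = 20490 (S = 11869 + 8621 = 20490)
((-104 + Z(8))*(-45))/z(-214, -77) - 1084/S = ((-104 - 8)*(-45))/(-185) - 1084/20490 = -112*(-45)*(-1/185) - 1084*1/20490 = 5040*(-1/185) - 542/10245 = -1008/37 - 542/10245 = -10347014/379065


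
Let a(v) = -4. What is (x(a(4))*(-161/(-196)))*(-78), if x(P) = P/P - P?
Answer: -4485/14 ≈ -320.36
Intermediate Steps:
x(P) = 1 - P
(x(a(4))*(-161/(-196)))*(-78) = ((1 - 1*(-4))*(-161/(-196)))*(-78) = ((1 + 4)*(-161*(-1/196)))*(-78) = (5*(23/28))*(-78) = (115/28)*(-78) = -4485/14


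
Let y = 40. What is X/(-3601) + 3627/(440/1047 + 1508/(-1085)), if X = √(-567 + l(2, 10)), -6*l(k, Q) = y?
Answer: -4120253865/1101476 - I*√5163/10803 ≈ -3740.7 - 0.0066513*I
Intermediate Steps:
l(k, Q) = -20/3 (l(k, Q) = -⅙*40 = -20/3)
X = I*√5163/3 (X = √(-567 - 20/3) = √(-1721/3) = I*√5163/3 ≈ 23.951*I)
X/(-3601) + 3627/(440/1047 + 1508/(-1085)) = (I*√5163/3)/(-3601) + 3627/(440/1047 + 1508/(-1085)) = (I*√5163/3)*(-1/3601) + 3627/(440*(1/1047) + 1508*(-1/1085)) = -I*√5163/10803 + 3627/(440/1047 - 1508/1085) = -I*√5163/10803 + 3627/(-1101476/1135995) = -I*√5163/10803 + 3627*(-1135995/1101476) = -I*√5163/10803 - 4120253865/1101476 = -4120253865/1101476 - I*√5163/10803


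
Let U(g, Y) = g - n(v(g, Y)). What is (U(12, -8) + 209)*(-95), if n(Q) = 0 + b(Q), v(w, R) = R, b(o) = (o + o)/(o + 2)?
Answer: -62225/3 ≈ -20742.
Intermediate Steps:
b(o) = 2*o/(2 + o) (b(o) = (2*o)/(2 + o) = 2*o/(2 + o))
n(Q) = 2*Q/(2 + Q) (n(Q) = 0 + 2*Q/(2 + Q) = 2*Q/(2 + Q))
U(g, Y) = g - 2*Y/(2 + Y)
(U(12, -8) + 209)*(-95) = ((-2*(-8) + 12*(2 - 8))/(2 - 8) + 209)*(-95) = ((16 + 12*(-6))/(-6) + 209)*(-95) = (-(16 - 72)/6 + 209)*(-95) = (-1/6*(-56) + 209)*(-95) = (28/3 + 209)*(-95) = (655/3)*(-95) = -62225/3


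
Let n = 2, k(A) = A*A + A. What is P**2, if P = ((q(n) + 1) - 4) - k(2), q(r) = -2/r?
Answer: 100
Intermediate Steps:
k(A) = A + A**2 (k(A) = A**2 + A = A + A**2)
P = -10 (P = ((-2/2 + 1) - 4) - 2*(1 + 2) = ((-2*1/2 + 1) - 4) - 2*3 = ((-1 + 1) - 4) - 1*6 = (0 - 4) - 6 = -4 - 6 = -10)
P**2 = (-10)**2 = 100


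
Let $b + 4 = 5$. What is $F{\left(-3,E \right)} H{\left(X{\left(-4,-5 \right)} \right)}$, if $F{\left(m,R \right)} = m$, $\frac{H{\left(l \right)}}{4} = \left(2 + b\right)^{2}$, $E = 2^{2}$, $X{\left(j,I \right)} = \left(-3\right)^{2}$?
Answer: $-108$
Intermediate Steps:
$b = 1$ ($b = -4 + 5 = 1$)
$X{\left(j,I \right)} = 9$
$E = 4$
$H{\left(l \right)} = 36$ ($H{\left(l \right)} = 4 \left(2 + 1\right)^{2} = 4 \cdot 3^{2} = 4 \cdot 9 = 36$)
$F{\left(-3,E \right)} H{\left(X{\left(-4,-5 \right)} \right)} = \left(-3\right) 36 = -108$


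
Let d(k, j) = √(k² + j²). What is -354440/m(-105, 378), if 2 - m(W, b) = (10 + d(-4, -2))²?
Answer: 10455980/1481 - 3544400*√5/1481 ≈ 1708.6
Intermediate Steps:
d(k, j) = √(j² + k²)
m(W, b) = 2 - (10 + 2*√5)² (m(W, b) = 2 - (10 + √((-2)² + (-4)²))² = 2 - (10 + √(4 + 16))² = 2 - (10 + √20)² = 2 - (10 + 2*√5)²)
-354440/m(-105, 378) = -354440/(-118 - 40*√5)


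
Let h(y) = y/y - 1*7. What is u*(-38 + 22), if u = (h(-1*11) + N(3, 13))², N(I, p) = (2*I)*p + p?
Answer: -115600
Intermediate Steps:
N(I, p) = p + 2*I*p (N(I, p) = 2*I*p + p = p + 2*I*p)
h(y) = -6 (h(y) = 1 - 7 = -6)
u = 7225 (u = (-6 + 13*(1 + 2*3))² = (-6 + 13*(1 + 6))² = (-6 + 13*7)² = (-6 + 91)² = 85² = 7225)
u*(-38 + 22) = 7225*(-38 + 22) = 7225*(-16) = -115600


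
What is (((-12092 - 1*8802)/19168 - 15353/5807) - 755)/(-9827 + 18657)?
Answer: -42226796321/491427363040 ≈ -0.085927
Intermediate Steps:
(((-12092 - 1*8802)/19168 - 15353/5807) - 755)/(-9827 + 18657) = (((-12092 - 8802)*(1/19168) - 15353*1/5807) - 755)/8830 = ((-20894*1/19168 - 15353/5807) - 755)*(1/8830) = ((-10447/9584 - 15353/5807) - 755)*(1/8830) = (-207808881/55654288 - 755)*(1/8830) = -42226796321/55654288*1/8830 = -42226796321/491427363040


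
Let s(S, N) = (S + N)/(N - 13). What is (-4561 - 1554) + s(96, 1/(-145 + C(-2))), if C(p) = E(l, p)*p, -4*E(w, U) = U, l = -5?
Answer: -11626400/1899 ≈ -6122.4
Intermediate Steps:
E(w, U) = -U/4
C(p) = -p²/4 (C(p) = (-p/4)*p = -p²/4)
s(S, N) = (N + S)/(-13 + N)
(-4561 - 1554) + s(96, 1/(-145 + C(-2))) = (-4561 - 1554) + (1/(-145 - ¼*(-2)²) + 96)/(-13 + 1/(-145 - ¼*(-2)²)) = -6115 + (1/(-145 - ¼*4) + 96)/(-13 + 1/(-145 - ¼*4)) = -6115 + (1/(-145 - 1) + 96)/(-13 + 1/(-145 - 1)) = -6115 + (1/(-146) + 96)/(-13 + 1/(-146)) = -6115 + (-1/146 + 96)/(-13 - 1/146) = -6115 + (14015/146)/(-1899/146) = -6115 - 146/1899*14015/146 = -6115 - 14015/1899 = -11626400/1899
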